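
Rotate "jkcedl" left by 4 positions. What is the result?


Input: "jkcedl", rotate left by 4
First 4 characters: "jkce"
Remaining characters: "dl"
Concatenate remaining + first: "dl" + "jkce" = "dljkce"

dljkce


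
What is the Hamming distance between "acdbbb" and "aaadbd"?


Comparing "acdbbb" and "aaadbd" position by position:
  Position 0: 'a' vs 'a' => same
  Position 1: 'c' vs 'a' => differ
  Position 2: 'd' vs 'a' => differ
  Position 3: 'b' vs 'd' => differ
  Position 4: 'b' vs 'b' => same
  Position 5: 'b' vs 'd' => differ
Total differences (Hamming distance): 4

4


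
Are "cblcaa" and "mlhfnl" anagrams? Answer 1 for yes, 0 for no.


Strings: "cblcaa", "mlhfnl"
Sorted first:  aabccl
Sorted second: fhllmn
Differ at position 0: 'a' vs 'f' => not anagrams

0


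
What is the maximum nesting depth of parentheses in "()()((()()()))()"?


Input: "()()((()()()))()"
Tracking depth:
  Position 0 '(': depth becomes 1
  Position 1 ')': depth becomes 0
  Position 2 '(': depth becomes 1
  Position 3 ')': depth becomes 0
  Position 4 '(': depth becomes 1
  Position 5 '(': depth becomes 2
  Position 6 '(': depth becomes 3
  Position 7 ')': depth becomes 2
  Position 8 '(': depth becomes 3
  Position 9 ')': depth becomes 2
  Position 10 '(': depth becomes 3
  Position 11 ')': depth becomes 2
  Position 12 ')': depth becomes 1
  Position 13 ')': depth becomes 0
  Position 14 '(': depth becomes 1
  Position 15 ')': depth becomes 0
Maximum depth reached: 3

3


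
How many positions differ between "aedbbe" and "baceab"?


Comparing "aedbbe" and "baceab" position by position:
  Position 0: 'a' vs 'b' => DIFFER
  Position 1: 'e' vs 'a' => DIFFER
  Position 2: 'd' vs 'c' => DIFFER
  Position 3: 'b' vs 'e' => DIFFER
  Position 4: 'b' vs 'a' => DIFFER
  Position 5: 'e' vs 'b' => DIFFER
Positions that differ: 6

6


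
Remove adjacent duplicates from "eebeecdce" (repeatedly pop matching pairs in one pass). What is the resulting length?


Input: eebeecdce
Stack-based adjacent duplicate removal:
  Read 'e': push. Stack: e
  Read 'e': matches stack top 'e' => pop. Stack: (empty)
  Read 'b': push. Stack: b
  Read 'e': push. Stack: be
  Read 'e': matches stack top 'e' => pop. Stack: b
  Read 'c': push. Stack: bc
  Read 'd': push. Stack: bcd
  Read 'c': push. Stack: bcdc
  Read 'e': push. Stack: bcdce
Final stack: "bcdce" (length 5)

5


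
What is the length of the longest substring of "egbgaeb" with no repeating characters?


Input: "egbgaeb"
Sliding window (track last position of each char):
  Position 0 ('e'): window [0,0] length 1 -- new best
  Position 1 ('g'): window [0,1] length 2 -- new best
  Position 2 ('b'): window [0,2] length 3 -- new best
  Position 3 ('g'): repeat (last at 1), move window start to 2
  Position 3 ('g'): window [2,3] length 2
  Position 4 ('a'): window [2,4] length 3
  Position 5 ('e'): window [2,5] length 4 -- new best
  Position 6 ('b'): repeat (last at 2), move window start to 3
  Position 6 ('b'): window [3,6] length 4
Longest substring with no repeats: "bgae" with length 4

4


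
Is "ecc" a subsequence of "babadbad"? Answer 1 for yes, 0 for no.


Check if "ecc" is a subsequence of "babadbad"
Greedy scan:
  Position 0 ('b'): no match needed
  Position 1 ('a'): no match needed
  Position 2 ('b'): no match needed
  Position 3 ('a'): no match needed
  Position 4 ('d'): no match needed
  Position 5 ('b'): no match needed
  Position 6 ('a'): no match needed
  Position 7 ('d'): no match needed
Only matched 0/3 characters => not a subsequence

0


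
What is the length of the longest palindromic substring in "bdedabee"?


Input: "bdedabee"
Checking substrings for palindromes:
  [1:4] "ded" (len 3) => palindrome
  [6:8] "ee" (len 2) => palindrome
Longest palindromic substring: "ded" with length 3

3


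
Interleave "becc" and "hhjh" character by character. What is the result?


Interleaving "becc" and "hhjh":
  Position 0: 'b' from first, 'h' from second => "bh"
  Position 1: 'e' from first, 'h' from second => "eh"
  Position 2: 'c' from first, 'j' from second => "cj"
  Position 3: 'c' from first, 'h' from second => "ch"
Result: bhehcjch

bhehcjch


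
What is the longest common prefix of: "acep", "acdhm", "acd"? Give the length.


Words: acep, acdhm, acd
  Position 0: all 'a' => match
  Position 1: all 'c' => match
  Position 2: ('e', 'd', 'd') => mismatch, stop
LCP = "ac" (length 2)

2


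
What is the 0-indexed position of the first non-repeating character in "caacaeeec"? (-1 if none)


Input: caacaeeec
Character frequencies:
  'a': 3
  'c': 3
  'e': 3
Scanning left to right for freq == 1:
  Position 0 ('c'): freq=3, skip
  Position 1 ('a'): freq=3, skip
  Position 2 ('a'): freq=3, skip
  Position 3 ('c'): freq=3, skip
  Position 4 ('a'): freq=3, skip
  Position 5 ('e'): freq=3, skip
  Position 6 ('e'): freq=3, skip
  Position 7 ('e'): freq=3, skip
  Position 8 ('c'): freq=3, skip
  No unique character found => answer = -1

-1


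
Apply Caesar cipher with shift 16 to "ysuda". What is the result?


Caesar cipher: shift "ysuda" by 16
  'y' (pos 24) + 16 = pos 14 = 'o'
  's' (pos 18) + 16 = pos 8 = 'i'
  'u' (pos 20) + 16 = pos 10 = 'k'
  'd' (pos 3) + 16 = pos 19 = 't'
  'a' (pos 0) + 16 = pos 16 = 'q'
Result: oiktq

oiktq


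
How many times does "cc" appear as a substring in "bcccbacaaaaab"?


Searching for "cc" in "bcccbacaaaaab"
Scanning each position:
  Position 0: "bc" => no
  Position 1: "cc" => MATCH
  Position 2: "cc" => MATCH
  Position 3: "cb" => no
  Position 4: "ba" => no
  Position 5: "ac" => no
  Position 6: "ca" => no
  Position 7: "aa" => no
  Position 8: "aa" => no
  Position 9: "aa" => no
  Position 10: "aa" => no
  Position 11: "ab" => no
Total occurrences: 2

2


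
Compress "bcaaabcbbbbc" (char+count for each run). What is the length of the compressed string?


Input: bcaaabcbbbbc
Runs:
  'b' x 1 => "b1"
  'c' x 1 => "c1"
  'a' x 3 => "a3"
  'b' x 1 => "b1"
  'c' x 1 => "c1"
  'b' x 4 => "b4"
  'c' x 1 => "c1"
Compressed: "b1c1a3b1c1b4c1"
Compressed length: 14

14


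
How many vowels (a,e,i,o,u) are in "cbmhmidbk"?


Input: cbmhmidbk
Checking each character:
  'c' at position 0: consonant
  'b' at position 1: consonant
  'm' at position 2: consonant
  'h' at position 3: consonant
  'm' at position 4: consonant
  'i' at position 5: vowel (running total: 1)
  'd' at position 6: consonant
  'b' at position 7: consonant
  'k' at position 8: consonant
Total vowels: 1

1


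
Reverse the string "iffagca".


Input: iffagca
Reading characters right to left:
  Position 6: 'a'
  Position 5: 'c'
  Position 4: 'g'
  Position 3: 'a'
  Position 2: 'f'
  Position 1: 'f'
  Position 0: 'i'
Reversed: acgaffi

acgaffi


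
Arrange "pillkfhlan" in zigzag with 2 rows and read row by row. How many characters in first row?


Zigzag "pillkfhlan" into 2 rows:
Placing characters:
  'p' => row 0
  'i' => row 1
  'l' => row 0
  'l' => row 1
  'k' => row 0
  'f' => row 1
  'h' => row 0
  'l' => row 1
  'a' => row 0
  'n' => row 1
Rows:
  Row 0: "plkha"
  Row 1: "ilfln"
First row length: 5

5


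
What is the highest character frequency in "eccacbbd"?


Input: eccacbbd
Character counts:
  'a': 1
  'b': 2
  'c': 3
  'd': 1
  'e': 1
Maximum frequency: 3

3


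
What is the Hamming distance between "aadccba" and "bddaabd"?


Comparing "aadccba" and "bddaabd" position by position:
  Position 0: 'a' vs 'b' => differ
  Position 1: 'a' vs 'd' => differ
  Position 2: 'd' vs 'd' => same
  Position 3: 'c' vs 'a' => differ
  Position 4: 'c' vs 'a' => differ
  Position 5: 'b' vs 'b' => same
  Position 6: 'a' vs 'd' => differ
Total differences (Hamming distance): 5

5


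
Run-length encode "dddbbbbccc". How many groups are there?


Input: dddbbbbccc
Scanning for consecutive runs:
  Group 1: 'd' x 3 (positions 0-2)
  Group 2: 'b' x 4 (positions 3-6)
  Group 3: 'c' x 3 (positions 7-9)
Total groups: 3

3


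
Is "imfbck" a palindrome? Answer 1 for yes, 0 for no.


Input: imfbck
Reversed: kcbfmi
  Compare pos 0 ('i') with pos 5 ('k'): MISMATCH
  Compare pos 1 ('m') with pos 4 ('c'): MISMATCH
  Compare pos 2 ('f') with pos 3 ('b'): MISMATCH
Result: not a palindrome

0


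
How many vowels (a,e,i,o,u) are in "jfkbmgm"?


Input: jfkbmgm
Checking each character:
  'j' at position 0: consonant
  'f' at position 1: consonant
  'k' at position 2: consonant
  'b' at position 3: consonant
  'm' at position 4: consonant
  'g' at position 5: consonant
  'm' at position 6: consonant
Total vowels: 0

0


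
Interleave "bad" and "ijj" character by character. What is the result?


Interleaving "bad" and "ijj":
  Position 0: 'b' from first, 'i' from second => "bi"
  Position 1: 'a' from first, 'j' from second => "aj"
  Position 2: 'd' from first, 'j' from second => "dj"
Result: biajdj

biajdj


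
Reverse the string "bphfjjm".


Input: bphfjjm
Reading characters right to left:
  Position 6: 'm'
  Position 5: 'j'
  Position 4: 'j'
  Position 3: 'f'
  Position 2: 'h'
  Position 1: 'p'
  Position 0: 'b'
Reversed: mjjfhpb

mjjfhpb


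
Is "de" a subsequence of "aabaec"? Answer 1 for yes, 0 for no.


Check if "de" is a subsequence of "aabaec"
Greedy scan:
  Position 0 ('a'): no match needed
  Position 1 ('a'): no match needed
  Position 2 ('b'): no match needed
  Position 3 ('a'): no match needed
  Position 4 ('e'): no match needed
  Position 5 ('c'): no match needed
Only matched 0/2 characters => not a subsequence

0


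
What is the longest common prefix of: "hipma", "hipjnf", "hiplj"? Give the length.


Words: hipma, hipjnf, hiplj
  Position 0: all 'h' => match
  Position 1: all 'i' => match
  Position 2: all 'p' => match
  Position 3: ('m', 'j', 'l') => mismatch, stop
LCP = "hip" (length 3)

3


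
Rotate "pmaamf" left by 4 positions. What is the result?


Input: "pmaamf", rotate left by 4
First 4 characters: "pmaa"
Remaining characters: "mf"
Concatenate remaining + first: "mf" + "pmaa" = "mfpmaa"

mfpmaa


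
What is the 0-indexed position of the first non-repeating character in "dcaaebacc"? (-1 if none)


Input: dcaaebacc
Character frequencies:
  'a': 3
  'b': 1
  'c': 3
  'd': 1
  'e': 1
Scanning left to right for freq == 1:
  Position 0 ('d'): unique! => answer = 0

0


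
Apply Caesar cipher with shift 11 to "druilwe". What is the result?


Caesar cipher: shift "druilwe" by 11
  'd' (pos 3) + 11 = pos 14 = 'o'
  'r' (pos 17) + 11 = pos 2 = 'c'
  'u' (pos 20) + 11 = pos 5 = 'f'
  'i' (pos 8) + 11 = pos 19 = 't'
  'l' (pos 11) + 11 = pos 22 = 'w'
  'w' (pos 22) + 11 = pos 7 = 'h'
  'e' (pos 4) + 11 = pos 15 = 'p'
Result: ocftwhp

ocftwhp


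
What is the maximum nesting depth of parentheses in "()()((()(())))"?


Input: "()()((()(())))"
Tracking depth:
  Position 0 '(': depth becomes 1
  Position 1 ')': depth becomes 0
  Position 2 '(': depth becomes 1
  Position 3 ')': depth becomes 0
  Position 4 '(': depth becomes 1
  Position 5 '(': depth becomes 2
  Position 6 '(': depth becomes 3
  Position 7 ')': depth becomes 2
  Position 8 '(': depth becomes 3
  Position 9 '(': depth becomes 4
  Position 10 ')': depth becomes 3
  Position 11 ')': depth becomes 2
  Position 12 ')': depth becomes 1
  Position 13 ')': depth becomes 0
Maximum depth reached: 4

4


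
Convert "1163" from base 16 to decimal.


Input: "1163" in base 16
Positional expansion:
  Digit '1' (value 1) x 16^3 = 4096
  Digit '1' (value 1) x 16^2 = 256
  Digit '6' (value 6) x 16^1 = 96
  Digit '3' (value 3) x 16^0 = 3
Sum = 4451

4451


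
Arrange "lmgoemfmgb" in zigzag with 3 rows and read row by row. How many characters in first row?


Zigzag "lmgoemfmgb" into 3 rows:
Placing characters:
  'l' => row 0
  'm' => row 1
  'g' => row 2
  'o' => row 1
  'e' => row 0
  'm' => row 1
  'f' => row 2
  'm' => row 1
  'g' => row 0
  'b' => row 1
Rows:
  Row 0: "leg"
  Row 1: "mommb"
  Row 2: "gf"
First row length: 3

3


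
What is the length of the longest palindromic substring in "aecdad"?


Input: "aecdad"
Checking substrings for palindromes:
  [3:6] "dad" (len 3) => palindrome
Longest palindromic substring: "dad" with length 3

3


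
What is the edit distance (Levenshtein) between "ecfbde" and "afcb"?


Computing edit distance: "ecfbde" -> "afcb"
DP table:
           a    f    c    b
      0    1    2    3    4
  e   1    1    2    3    4
  c   2    2    2    2    3
  f   3    3    2    3    3
  b   4    4    3    3    3
  d   5    5    4    4    4
  e   6    6    5    5    5
Edit distance = dp[6][4] = 5

5


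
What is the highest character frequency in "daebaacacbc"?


Input: daebaacacbc
Character counts:
  'a': 4
  'b': 2
  'c': 3
  'd': 1
  'e': 1
Maximum frequency: 4

4


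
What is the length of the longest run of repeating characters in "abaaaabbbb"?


Input: "abaaaabbbb"
Scanning for longest run:
  Position 1 ('b'): new char, reset run to 1
  Position 2 ('a'): new char, reset run to 1
  Position 3 ('a'): continues run of 'a', length=2
  Position 4 ('a'): continues run of 'a', length=3
  Position 5 ('a'): continues run of 'a', length=4
  Position 6 ('b'): new char, reset run to 1
  Position 7 ('b'): continues run of 'b', length=2
  Position 8 ('b'): continues run of 'b', length=3
  Position 9 ('b'): continues run of 'b', length=4
Longest run: 'a' with length 4

4


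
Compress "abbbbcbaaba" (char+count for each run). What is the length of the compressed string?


Input: abbbbcbaaba
Runs:
  'a' x 1 => "a1"
  'b' x 4 => "b4"
  'c' x 1 => "c1"
  'b' x 1 => "b1"
  'a' x 2 => "a2"
  'b' x 1 => "b1"
  'a' x 1 => "a1"
Compressed: "a1b4c1b1a2b1a1"
Compressed length: 14

14


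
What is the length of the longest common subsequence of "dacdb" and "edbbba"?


LCS of "dacdb" and "edbbba"
DP table:
           e    d    b    b    b    a
      0    0    0    0    0    0    0
  d   0    0    1    1    1    1    1
  a   0    0    1    1    1    1    2
  c   0    0    1    1    1    1    2
  d   0    0    1    1    1    1    2
  b   0    0    1    2    2    2    2
LCS length = dp[5][6] = 2

2


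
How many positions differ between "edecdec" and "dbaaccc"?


Comparing "edecdec" and "dbaaccc" position by position:
  Position 0: 'e' vs 'd' => DIFFER
  Position 1: 'd' vs 'b' => DIFFER
  Position 2: 'e' vs 'a' => DIFFER
  Position 3: 'c' vs 'a' => DIFFER
  Position 4: 'd' vs 'c' => DIFFER
  Position 5: 'e' vs 'c' => DIFFER
  Position 6: 'c' vs 'c' => same
Positions that differ: 6

6


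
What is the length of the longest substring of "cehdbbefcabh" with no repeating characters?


Input: "cehdbbefcabh"
Sliding window (track last position of each char):
  Position 0 ('c'): window [0,0] length 1 -- new best
  Position 1 ('e'): window [0,1] length 2 -- new best
  Position 2 ('h'): window [0,2] length 3 -- new best
  Position 3 ('d'): window [0,3] length 4 -- new best
  Position 4 ('b'): window [0,4] length 5 -- new best
  Position 5 ('b'): repeat (last at 4), move window start to 5
  Position 5 ('b'): window [5,5] length 1
  Position 6 ('e'): window [5,6] length 2
  Position 7 ('f'): window [5,7] length 3
  Position 8 ('c'): window [5,8] length 4
  Position 9 ('a'): window [5,9] length 5
  Position 10 ('b'): repeat (last at 5), move window start to 6
  Position 10 ('b'): window [6,10] length 5
  Position 11 ('h'): window [6,11] length 6 -- new best
Longest substring with no repeats: "efcabh" with length 6

6


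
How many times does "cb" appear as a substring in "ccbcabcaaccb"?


Searching for "cb" in "ccbcabcaaccb"
Scanning each position:
  Position 0: "cc" => no
  Position 1: "cb" => MATCH
  Position 2: "bc" => no
  Position 3: "ca" => no
  Position 4: "ab" => no
  Position 5: "bc" => no
  Position 6: "ca" => no
  Position 7: "aa" => no
  Position 8: "ac" => no
  Position 9: "cc" => no
  Position 10: "cb" => MATCH
Total occurrences: 2

2


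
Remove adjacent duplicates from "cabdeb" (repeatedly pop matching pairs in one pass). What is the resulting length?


Input: cabdeb
Stack-based adjacent duplicate removal:
  Read 'c': push. Stack: c
  Read 'a': push. Stack: ca
  Read 'b': push. Stack: cab
  Read 'd': push. Stack: cabd
  Read 'e': push. Stack: cabde
  Read 'b': push. Stack: cabdeb
Final stack: "cabdeb" (length 6)

6


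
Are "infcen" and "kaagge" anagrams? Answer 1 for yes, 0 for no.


Strings: "infcen", "kaagge"
Sorted first:  cefinn
Sorted second: aaeggk
Differ at position 0: 'c' vs 'a' => not anagrams

0


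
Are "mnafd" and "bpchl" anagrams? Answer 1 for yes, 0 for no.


Strings: "mnafd", "bpchl"
Sorted first:  adfmn
Sorted second: bchlp
Differ at position 0: 'a' vs 'b' => not anagrams

0


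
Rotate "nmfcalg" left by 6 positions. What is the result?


Input: "nmfcalg", rotate left by 6
First 6 characters: "nmfcal"
Remaining characters: "g"
Concatenate remaining + first: "g" + "nmfcal" = "gnmfcal"

gnmfcal


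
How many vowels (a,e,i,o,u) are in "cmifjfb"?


Input: cmifjfb
Checking each character:
  'c' at position 0: consonant
  'm' at position 1: consonant
  'i' at position 2: vowel (running total: 1)
  'f' at position 3: consonant
  'j' at position 4: consonant
  'f' at position 5: consonant
  'b' at position 6: consonant
Total vowels: 1

1


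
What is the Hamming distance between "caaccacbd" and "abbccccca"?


Comparing "caaccacbd" and "abbccccca" position by position:
  Position 0: 'c' vs 'a' => differ
  Position 1: 'a' vs 'b' => differ
  Position 2: 'a' vs 'b' => differ
  Position 3: 'c' vs 'c' => same
  Position 4: 'c' vs 'c' => same
  Position 5: 'a' vs 'c' => differ
  Position 6: 'c' vs 'c' => same
  Position 7: 'b' vs 'c' => differ
  Position 8: 'd' vs 'a' => differ
Total differences (Hamming distance): 6

6


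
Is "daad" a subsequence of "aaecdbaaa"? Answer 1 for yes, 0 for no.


Check if "daad" is a subsequence of "aaecdbaaa"
Greedy scan:
  Position 0 ('a'): no match needed
  Position 1 ('a'): no match needed
  Position 2 ('e'): no match needed
  Position 3 ('c'): no match needed
  Position 4 ('d'): matches sub[0] = 'd'
  Position 5 ('b'): no match needed
  Position 6 ('a'): matches sub[1] = 'a'
  Position 7 ('a'): matches sub[2] = 'a'
  Position 8 ('a'): no match needed
Only matched 3/4 characters => not a subsequence

0


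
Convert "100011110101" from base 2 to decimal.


Input: "100011110101" in base 2
Positional expansion:
  Digit '1' (value 1) x 2^11 = 2048
  Digit '0' (value 0) x 2^10 = 0
  Digit '0' (value 0) x 2^9 = 0
  Digit '0' (value 0) x 2^8 = 0
  Digit '1' (value 1) x 2^7 = 128
  Digit '1' (value 1) x 2^6 = 64
  Digit '1' (value 1) x 2^5 = 32
  Digit '1' (value 1) x 2^4 = 16
  Digit '0' (value 0) x 2^3 = 0
  Digit '1' (value 1) x 2^2 = 4
  Digit '0' (value 0) x 2^1 = 0
  Digit '1' (value 1) x 2^0 = 1
Sum = 2293

2293


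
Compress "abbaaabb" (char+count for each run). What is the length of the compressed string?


Input: abbaaabb
Runs:
  'a' x 1 => "a1"
  'b' x 2 => "b2"
  'a' x 3 => "a3"
  'b' x 2 => "b2"
Compressed: "a1b2a3b2"
Compressed length: 8

8


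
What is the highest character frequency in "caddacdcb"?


Input: caddacdcb
Character counts:
  'a': 2
  'b': 1
  'c': 3
  'd': 3
Maximum frequency: 3

3


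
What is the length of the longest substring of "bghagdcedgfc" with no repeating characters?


Input: "bghagdcedgfc"
Sliding window (track last position of each char):
  Position 0 ('b'): window [0,0] length 1 -- new best
  Position 1 ('g'): window [0,1] length 2 -- new best
  Position 2 ('h'): window [0,2] length 3 -- new best
  Position 3 ('a'): window [0,3] length 4 -- new best
  Position 4 ('g'): repeat (last at 1), move window start to 2
  Position 4 ('g'): window [2,4] length 3
  Position 5 ('d'): window [2,5] length 4
  Position 6 ('c'): window [2,6] length 5 -- new best
  Position 7 ('e'): window [2,7] length 6 -- new best
  Position 8 ('d'): repeat (last at 5), move window start to 6
  Position 8 ('d'): window [6,8] length 3
  Position 9 ('g'): window [6,9] length 4
  Position 10 ('f'): window [6,10] length 5
  Position 11 ('c'): repeat (last at 6), move window start to 7
  Position 11 ('c'): window [7,11] length 5
Longest substring with no repeats: "hagdce" with length 6

6


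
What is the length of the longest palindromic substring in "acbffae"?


Input: "acbffae"
Checking substrings for palindromes:
  [3:5] "ff" (len 2) => palindrome
Longest palindromic substring: "ff" with length 2

2


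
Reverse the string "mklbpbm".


Input: mklbpbm
Reading characters right to left:
  Position 6: 'm'
  Position 5: 'b'
  Position 4: 'p'
  Position 3: 'b'
  Position 2: 'l'
  Position 1: 'k'
  Position 0: 'm'
Reversed: mbpblkm

mbpblkm


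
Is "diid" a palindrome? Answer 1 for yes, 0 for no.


Input: diid
Reversed: diid
  Compare pos 0 ('d') with pos 3 ('d'): match
  Compare pos 1 ('i') with pos 2 ('i'): match
Result: palindrome

1


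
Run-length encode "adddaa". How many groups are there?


Input: adddaa
Scanning for consecutive runs:
  Group 1: 'a' x 1 (positions 0-0)
  Group 2: 'd' x 3 (positions 1-3)
  Group 3: 'a' x 2 (positions 4-5)
Total groups: 3

3


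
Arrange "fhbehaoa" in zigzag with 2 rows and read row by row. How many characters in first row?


Zigzag "fhbehaoa" into 2 rows:
Placing characters:
  'f' => row 0
  'h' => row 1
  'b' => row 0
  'e' => row 1
  'h' => row 0
  'a' => row 1
  'o' => row 0
  'a' => row 1
Rows:
  Row 0: "fbho"
  Row 1: "heaa"
First row length: 4

4


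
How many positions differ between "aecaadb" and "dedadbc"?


Comparing "aecaadb" and "dedadbc" position by position:
  Position 0: 'a' vs 'd' => DIFFER
  Position 1: 'e' vs 'e' => same
  Position 2: 'c' vs 'd' => DIFFER
  Position 3: 'a' vs 'a' => same
  Position 4: 'a' vs 'd' => DIFFER
  Position 5: 'd' vs 'b' => DIFFER
  Position 6: 'b' vs 'c' => DIFFER
Positions that differ: 5

5


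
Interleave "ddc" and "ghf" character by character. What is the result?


Interleaving "ddc" and "ghf":
  Position 0: 'd' from first, 'g' from second => "dg"
  Position 1: 'd' from first, 'h' from second => "dh"
  Position 2: 'c' from first, 'f' from second => "cf"
Result: dgdhcf

dgdhcf


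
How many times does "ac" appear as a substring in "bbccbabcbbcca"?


Searching for "ac" in "bbccbabcbbcca"
Scanning each position:
  Position 0: "bb" => no
  Position 1: "bc" => no
  Position 2: "cc" => no
  Position 3: "cb" => no
  Position 4: "ba" => no
  Position 5: "ab" => no
  Position 6: "bc" => no
  Position 7: "cb" => no
  Position 8: "bb" => no
  Position 9: "bc" => no
  Position 10: "cc" => no
  Position 11: "ca" => no
Total occurrences: 0

0


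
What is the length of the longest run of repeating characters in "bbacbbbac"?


Input: "bbacbbbac"
Scanning for longest run:
  Position 1 ('b'): continues run of 'b', length=2
  Position 2 ('a'): new char, reset run to 1
  Position 3 ('c'): new char, reset run to 1
  Position 4 ('b'): new char, reset run to 1
  Position 5 ('b'): continues run of 'b', length=2
  Position 6 ('b'): continues run of 'b', length=3
  Position 7 ('a'): new char, reset run to 1
  Position 8 ('c'): new char, reset run to 1
Longest run: 'b' with length 3

3


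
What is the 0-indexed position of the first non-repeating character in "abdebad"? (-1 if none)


Input: abdebad
Character frequencies:
  'a': 2
  'b': 2
  'd': 2
  'e': 1
Scanning left to right for freq == 1:
  Position 0 ('a'): freq=2, skip
  Position 1 ('b'): freq=2, skip
  Position 2 ('d'): freq=2, skip
  Position 3 ('e'): unique! => answer = 3

3


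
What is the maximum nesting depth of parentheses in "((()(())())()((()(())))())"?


Input: "((()(())())()((()(())))())"
Tracking depth:
  Position 0 '(': depth becomes 1
  Position 1 '(': depth becomes 2
  Position 2 '(': depth becomes 3
  Position 3 ')': depth becomes 2
  Position 4 '(': depth becomes 3
  Position 5 '(': depth becomes 4
  Position 6 ')': depth becomes 3
  Position 7 ')': depth becomes 2
  Position 8 '(': depth becomes 3
  Position 9 ')': depth becomes 2
  Position 10 ')': depth becomes 1
  Position 11 '(': depth becomes 2
  Position 12 ')': depth becomes 1
  Position 13 '(': depth becomes 2
  Position 14 '(': depth becomes 3
  Position 15 '(': depth becomes 4
  Position 16 ')': depth becomes 3
  Position 17 '(': depth becomes 4
  Position 18 '(': depth becomes 5
  Position 19 ')': depth becomes 4
  Position 20 ')': depth becomes 3
  Position 21 ')': depth becomes 2
  Position 22 ')': depth becomes 1
  Position 23 '(': depth becomes 2
  Position 24 ')': depth becomes 1
  Position 25 ')': depth becomes 0
Maximum depth reached: 5

5


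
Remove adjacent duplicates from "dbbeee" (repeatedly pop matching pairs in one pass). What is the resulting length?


Input: dbbeee
Stack-based adjacent duplicate removal:
  Read 'd': push. Stack: d
  Read 'b': push. Stack: db
  Read 'b': matches stack top 'b' => pop. Stack: d
  Read 'e': push. Stack: de
  Read 'e': matches stack top 'e' => pop. Stack: d
  Read 'e': push. Stack: de
Final stack: "de" (length 2)

2


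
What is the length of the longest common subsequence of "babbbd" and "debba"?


LCS of "babbbd" and "debba"
DP table:
           d    e    b    b    a
      0    0    0    0    0    0
  b   0    0    0    1    1    1
  a   0    0    0    1    1    2
  b   0    0    0    1    2    2
  b   0    0    0    1    2    2
  b   0    0    0    1    2    2
  d   0    1    1    1    2    2
LCS length = dp[6][5] = 2

2


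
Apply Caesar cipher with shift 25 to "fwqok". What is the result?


Caesar cipher: shift "fwqok" by 25
  'f' (pos 5) + 25 = pos 4 = 'e'
  'w' (pos 22) + 25 = pos 21 = 'v'
  'q' (pos 16) + 25 = pos 15 = 'p'
  'o' (pos 14) + 25 = pos 13 = 'n'
  'k' (pos 10) + 25 = pos 9 = 'j'
Result: evpnj

evpnj


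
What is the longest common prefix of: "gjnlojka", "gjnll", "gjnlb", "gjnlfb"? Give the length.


Words: gjnlojka, gjnll, gjnlb, gjnlfb
  Position 0: all 'g' => match
  Position 1: all 'j' => match
  Position 2: all 'n' => match
  Position 3: all 'l' => match
  Position 4: ('o', 'l', 'b', 'f') => mismatch, stop
LCP = "gjnl" (length 4)

4


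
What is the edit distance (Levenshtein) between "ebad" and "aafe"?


Computing edit distance: "ebad" -> "aafe"
DP table:
           a    a    f    e
      0    1    2    3    4
  e   1    1    2    3    3
  b   2    2    2    3    4
  a   3    2    2    3    4
  d   4    3    3    3    4
Edit distance = dp[4][4] = 4

4


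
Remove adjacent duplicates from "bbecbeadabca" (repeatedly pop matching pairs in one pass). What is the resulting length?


Input: bbecbeadabca
Stack-based adjacent duplicate removal:
  Read 'b': push. Stack: b
  Read 'b': matches stack top 'b' => pop. Stack: (empty)
  Read 'e': push. Stack: e
  Read 'c': push. Stack: ec
  Read 'b': push. Stack: ecb
  Read 'e': push. Stack: ecbe
  Read 'a': push. Stack: ecbea
  Read 'd': push. Stack: ecbead
  Read 'a': push. Stack: ecbeada
  Read 'b': push. Stack: ecbeadab
  Read 'c': push. Stack: ecbeadabc
  Read 'a': push. Stack: ecbeadabca
Final stack: "ecbeadabca" (length 10)

10


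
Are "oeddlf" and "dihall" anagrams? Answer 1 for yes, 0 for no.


Strings: "oeddlf", "dihall"
Sorted first:  ddeflo
Sorted second: adhill
Differ at position 0: 'd' vs 'a' => not anagrams

0


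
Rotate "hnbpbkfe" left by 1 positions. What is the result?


Input: "hnbpbkfe", rotate left by 1
First 1 characters: "h"
Remaining characters: "nbpbkfe"
Concatenate remaining + first: "nbpbkfe" + "h" = "nbpbkfeh"

nbpbkfeh


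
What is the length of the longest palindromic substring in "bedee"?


Input: "bedee"
Checking substrings for palindromes:
  [1:4] "ede" (len 3) => palindrome
  [3:5] "ee" (len 2) => palindrome
Longest palindromic substring: "ede" with length 3

3


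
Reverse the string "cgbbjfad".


Input: cgbbjfad
Reading characters right to left:
  Position 7: 'd'
  Position 6: 'a'
  Position 5: 'f'
  Position 4: 'j'
  Position 3: 'b'
  Position 2: 'b'
  Position 1: 'g'
  Position 0: 'c'
Reversed: dafjbbgc

dafjbbgc


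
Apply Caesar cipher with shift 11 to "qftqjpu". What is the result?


Caesar cipher: shift "qftqjpu" by 11
  'q' (pos 16) + 11 = pos 1 = 'b'
  'f' (pos 5) + 11 = pos 16 = 'q'
  't' (pos 19) + 11 = pos 4 = 'e'
  'q' (pos 16) + 11 = pos 1 = 'b'
  'j' (pos 9) + 11 = pos 20 = 'u'
  'p' (pos 15) + 11 = pos 0 = 'a'
  'u' (pos 20) + 11 = pos 5 = 'f'
Result: bqebuaf

bqebuaf


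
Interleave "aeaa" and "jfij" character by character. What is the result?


Interleaving "aeaa" and "jfij":
  Position 0: 'a' from first, 'j' from second => "aj"
  Position 1: 'e' from first, 'f' from second => "ef"
  Position 2: 'a' from first, 'i' from second => "ai"
  Position 3: 'a' from first, 'j' from second => "aj"
Result: ajefaiaj

ajefaiaj


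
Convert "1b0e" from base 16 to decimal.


Input: "1b0e" in base 16
Positional expansion:
  Digit '1' (value 1) x 16^3 = 4096
  Digit 'b' (value 11) x 16^2 = 2816
  Digit '0' (value 0) x 16^1 = 0
  Digit 'e' (value 14) x 16^0 = 14
Sum = 6926

6926


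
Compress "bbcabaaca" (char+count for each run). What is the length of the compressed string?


Input: bbcabaaca
Runs:
  'b' x 2 => "b2"
  'c' x 1 => "c1"
  'a' x 1 => "a1"
  'b' x 1 => "b1"
  'a' x 2 => "a2"
  'c' x 1 => "c1"
  'a' x 1 => "a1"
Compressed: "b2c1a1b1a2c1a1"
Compressed length: 14

14


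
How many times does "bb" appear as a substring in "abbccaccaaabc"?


Searching for "bb" in "abbccaccaaabc"
Scanning each position:
  Position 0: "ab" => no
  Position 1: "bb" => MATCH
  Position 2: "bc" => no
  Position 3: "cc" => no
  Position 4: "ca" => no
  Position 5: "ac" => no
  Position 6: "cc" => no
  Position 7: "ca" => no
  Position 8: "aa" => no
  Position 9: "aa" => no
  Position 10: "ab" => no
  Position 11: "bc" => no
Total occurrences: 1

1


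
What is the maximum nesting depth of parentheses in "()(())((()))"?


Input: "()(())((()))"
Tracking depth:
  Position 0 '(': depth becomes 1
  Position 1 ')': depth becomes 0
  Position 2 '(': depth becomes 1
  Position 3 '(': depth becomes 2
  Position 4 ')': depth becomes 1
  Position 5 ')': depth becomes 0
  Position 6 '(': depth becomes 1
  Position 7 '(': depth becomes 2
  Position 8 '(': depth becomes 3
  Position 9 ')': depth becomes 2
  Position 10 ')': depth becomes 1
  Position 11 ')': depth becomes 0
Maximum depth reached: 3

3


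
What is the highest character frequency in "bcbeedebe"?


Input: bcbeedebe
Character counts:
  'b': 3
  'c': 1
  'd': 1
  'e': 4
Maximum frequency: 4

4


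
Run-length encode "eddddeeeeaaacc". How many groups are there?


Input: eddddeeeeaaacc
Scanning for consecutive runs:
  Group 1: 'e' x 1 (positions 0-0)
  Group 2: 'd' x 4 (positions 1-4)
  Group 3: 'e' x 4 (positions 5-8)
  Group 4: 'a' x 3 (positions 9-11)
  Group 5: 'c' x 2 (positions 12-13)
Total groups: 5

5


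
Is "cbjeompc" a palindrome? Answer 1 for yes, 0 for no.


Input: cbjeompc
Reversed: cpmoejbc
  Compare pos 0 ('c') with pos 7 ('c'): match
  Compare pos 1 ('b') with pos 6 ('p'): MISMATCH
  Compare pos 2 ('j') with pos 5 ('m'): MISMATCH
  Compare pos 3 ('e') with pos 4 ('o'): MISMATCH
Result: not a palindrome

0


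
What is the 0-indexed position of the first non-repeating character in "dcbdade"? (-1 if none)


Input: dcbdade
Character frequencies:
  'a': 1
  'b': 1
  'c': 1
  'd': 3
  'e': 1
Scanning left to right for freq == 1:
  Position 0 ('d'): freq=3, skip
  Position 1 ('c'): unique! => answer = 1

1


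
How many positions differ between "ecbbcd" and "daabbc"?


Comparing "ecbbcd" and "daabbc" position by position:
  Position 0: 'e' vs 'd' => DIFFER
  Position 1: 'c' vs 'a' => DIFFER
  Position 2: 'b' vs 'a' => DIFFER
  Position 3: 'b' vs 'b' => same
  Position 4: 'c' vs 'b' => DIFFER
  Position 5: 'd' vs 'c' => DIFFER
Positions that differ: 5

5


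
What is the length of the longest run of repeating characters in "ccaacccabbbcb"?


Input: "ccaacccabbbcb"
Scanning for longest run:
  Position 1 ('c'): continues run of 'c', length=2
  Position 2 ('a'): new char, reset run to 1
  Position 3 ('a'): continues run of 'a', length=2
  Position 4 ('c'): new char, reset run to 1
  Position 5 ('c'): continues run of 'c', length=2
  Position 6 ('c'): continues run of 'c', length=3
  Position 7 ('a'): new char, reset run to 1
  Position 8 ('b'): new char, reset run to 1
  Position 9 ('b'): continues run of 'b', length=2
  Position 10 ('b'): continues run of 'b', length=3
  Position 11 ('c'): new char, reset run to 1
  Position 12 ('b'): new char, reset run to 1
Longest run: 'c' with length 3

3


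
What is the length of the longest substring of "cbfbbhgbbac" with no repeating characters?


Input: "cbfbbhgbbac"
Sliding window (track last position of each char):
  Position 0 ('c'): window [0,0] length 1 -- new best
  Position 1 ('b'): window [0,1] length 2 -- new best
  Position 2 ('f'): window [0,2] length 3 -- new best
  Position 3 ('b'): repeat (last at 1), move window start to 2
  Position 3 ('b'): window [2,3] length 2
  Position 4 ('b'): repeat (last at 3), move window start to 4
  Position 4 ('b'): window [4,4] length 1
  Position 5 ('h'): window [4,5] length 2
  Position 6 ('g'): window [4,6] length 3
  Position 7 ('b'): repeat (last at 4), move window start to 5
  Position 7 ('b'): window [5,7] length 3
  Position 8 ('b'): repeat (last at 7), move window start to 8
  Position 8 ('b'): window [8,8] length 1
  Position 9 ('a'): window [8,9] length 2
  Position 10 ('c'): window [8,10] length 3
Longest substring with no repeats: "cbf" with length 3

3


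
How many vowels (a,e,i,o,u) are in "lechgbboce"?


Input: lechgbboce
Checking each character:
  'l' at position 0: consonant
  'e' at position 1: vowel (running total: 1)
  'c' at position 2: consonant
  'h' at position 3: consonant
  'g' at position 4: consonant
  'b' at position 5: consonant
  'b' at position 6: consonant
  'o' at position 7: vowel (running total: 2)
  'c' at position 8: consonant
  'e' at position 9: vowel (running total: 3)
Total vowels: 3

3


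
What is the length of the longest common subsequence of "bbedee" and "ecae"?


LCS of "bbedee" and "ecae"
DP table:
           e    c    a    e
      0    0    0    0    0
  b   0    0    0    0    0
  b   0    0    0    0    0
  e   0    1    1    1    1
  d   0    1    1    1    1
  e   0    1    1    1    2
  e   0    1    1    1    2
LCS length = dp[6][4] = 2

2


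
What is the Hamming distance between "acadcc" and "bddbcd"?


Comparing "acadcc" and "bddbcd" position by position:
  Position 0: 'a' vs 'b' => differ
  Position 1: 'c' vs 'd' => differ
  Position 2: 'a' vs 'd' => differ
  Position 3: 'd' vs 'b' => differ
  Position 4: 'c' vs 'c' => same
  Position 5: 'c' vs 'd' => differ
Total differences (Hamming distance): 5

5


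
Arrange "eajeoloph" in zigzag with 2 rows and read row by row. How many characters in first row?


Zigzag "eajeoloph" into 2 rows:
Placing characters:
  'e' => row 0
  'a' => row 1
  'j' => row 0
  'e' => row 1
  'o' => row 0
  'l' => row 1
  'o' => row 0
  'p' => row 1
  'h' => row 0
Rows:
  Row 0: "ejooh"
  Row 1: "aelp"
First row length: 5

5


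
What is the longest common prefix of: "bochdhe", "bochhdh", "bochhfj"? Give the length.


Words: bochdhe, bochhdh, bochhfj
  Position 0: all 'b' => match
  Position 1: all 'o' => match
  Position 2: all 'c' => match
  Position 3: all 'h' => match
  Position 4: ('d', 'h', 'h') => mismatch, stop
LCP = "boch" (length 4)

4


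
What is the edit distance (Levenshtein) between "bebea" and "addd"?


Computing edit distance: "bebea" -> "addd"
DP table:
           a    d    d    d
      0    1    2    3    4
  b   1    1    2    3    4
  e   2    2    2    3    4
  b   3    3    3    3    4
  e   4    4    4    4    4
  a   5    4    5    5    5
Edit distance = dp[5][4] = 5

5


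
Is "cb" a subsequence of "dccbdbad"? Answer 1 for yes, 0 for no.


Check if "cb" is a subsequence of "dccbdbad"
Greedy scan:
  Position 0 ('d'): no match needed
  Position 1 ('c'): matches sub[0] = 'c'
  Position 2 ('c'): no match needed
  Position 3 ('b'): matches sub[1] = 'b'
  Position 4 ('d'): no match needed
  Position 5 ('b'): no match needed
  Position 6 ('a'): no match needed
  Position 7 ('d'): no match needed
All 2 characters matched => is a subsequence

1


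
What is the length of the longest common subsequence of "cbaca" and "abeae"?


LCS of "cbaca" and "abeae"
DP table:
           a    b    e    a    e
      0    0    0    0    0    0
  c   0    0    0    0    0    0
  b   0    0    1    1    1    1
  a   0    1    1    1    2    2
  c   0    1    1    1    2    2
  a   0    1    1    1    2    2
LCS length = dp[5][5] = 2

2


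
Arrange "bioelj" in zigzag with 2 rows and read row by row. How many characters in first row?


Zigzag "bioelj" into 2 rows:
Placing characters:
  'b' => row 0
  'i' => row 1
  'o' => row 0
  'e' => row 1
  'l' => row 0
  'j' => row 1
Rows:
  Row 0: "bol"
  Row 1: "iej"
First row length: 3

3


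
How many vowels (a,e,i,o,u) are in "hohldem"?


Input: hohldem
Checking each character:
  'h' at position 0: consonant
  'o' at position 1: vowel (running total: 1)
  'h' at position 2: consonant
  'l' at position 3: consonant
  'd' at position 4: consonant
  'e' at position 5: vowel (running total: 2)
  'm' at position 6: consonant
Total vowels: 2

2


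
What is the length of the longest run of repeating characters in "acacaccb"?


Input: "acacaccb"
Scanning for longest run:
  Position 1 ('c'): new char, reset run to 1
  Position 2 ('a'): new char, reset run to 1
  Position 3 ('c'): new char, reset run to 1
  Position 4 ('a'): new char, reset run to 1
  Position 5 ('c'): new char, reset run to 1
  Position 6 ('c'): continues run of 'c', length=2
  Position 7 ('b'): new char, reset run to 1
Longest run: 'c' with length 2

2


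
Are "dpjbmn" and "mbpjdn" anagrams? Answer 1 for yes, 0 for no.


Strings: "dpjbmn", "mbpjdn"
Sorted first:  bdjmnp
Sorted second: bdjmnp
Sorted forms match => anagrams

1


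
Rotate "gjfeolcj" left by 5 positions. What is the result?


Input: "gjfeolcj", rotate left by 5
First 5 characters: "gjfeo"
Remaining characters: "lcj"
Concatenate remaining + first: "lcj" + "gjfeo" = "lcjgjfeo"

lcjgjfeo


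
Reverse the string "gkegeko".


Input: gkegeko
Reading characters right to left:
  Position 6: 'o'
  Position 5: 'k'
  Position 4: 'e'
  Position 3: 'g'
  Position 2: 'e'
  Position 1: 'k'
  Position 0: 'g'
Reversed: okegekg

okegekg


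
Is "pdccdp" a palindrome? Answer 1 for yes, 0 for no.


Input: pdccdp
Reversed: pdccdp
  Compare pos 0 ('p') with pos 5 ('p'): match
  Compare pos 1 ('d') with pos 4 ('d'): match
  Compare pos 2 ('c') with pos 3 ('c'): match
Result: palindrome

1


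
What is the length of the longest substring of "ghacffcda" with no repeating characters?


Input: "ghacffcda"
Sliding window (track last position of each char):
  Position 0 ('g'): window [0,0] length 1 -- new best
  Position 1 ('h'): window [0,1] length 2 -- new best
  Position 2 ('a'): window [0,2] length 3 -- new best
  Position 3 ('c'): window [0,3] length 4 -- new best
  Position 4 ('f'): window [0,4] length 5 -- new best
  Position 5 ('f'): repeat (last at 4), move window start to 5
  Position 5 ('f'): window [5,5] length 1
  Position 6 ('c'): window [5,6] length 2
  Position 7 ('d'): window [5,7] length 3
  Position 8 ('a'): window [5,8] length 4
Longest substring with no repeats: "ghacf" with length 5

5


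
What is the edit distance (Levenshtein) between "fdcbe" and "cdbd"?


Computing edit distance: "fdcbe" -> "cdbd"
DP table:
           c    d    b    d
      0    1    2    3    4
  f   1    1    2    3    4
  d   2    2    1    2    3
  c   3    2    2    2    3
  b   4    3    3    2    3
  e   5    4    4    3    3
Edit distance = dp[5][4] = 3

3


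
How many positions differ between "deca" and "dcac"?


Comparing "deca" and "dcac" position by position:
  Position 0: 'd' vs 'd' => same
  Position 1: 'e' vs 'c' => DIFFER
  Position 2: 'c' vs 'a' => DIFFER
  Position 3: 'a' vs 'c' => DIFFER
Positions that differ: 3

3
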